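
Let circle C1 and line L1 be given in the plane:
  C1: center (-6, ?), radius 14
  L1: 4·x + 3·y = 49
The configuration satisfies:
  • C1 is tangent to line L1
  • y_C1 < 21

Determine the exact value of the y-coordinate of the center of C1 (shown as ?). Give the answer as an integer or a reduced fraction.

1

1. [C1‖L1]  y_C1² − (146/3)y_C1 + 143/3 = 0  ⇒  y_C1 = 1 or 143/3
2. given y_C1 < 21: keep 1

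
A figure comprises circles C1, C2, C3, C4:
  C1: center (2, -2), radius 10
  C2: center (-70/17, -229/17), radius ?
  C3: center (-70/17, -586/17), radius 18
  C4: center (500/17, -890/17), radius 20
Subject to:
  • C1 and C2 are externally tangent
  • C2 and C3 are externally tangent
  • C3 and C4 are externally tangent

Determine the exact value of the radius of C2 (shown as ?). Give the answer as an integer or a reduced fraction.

1. [ext C1·C2]  r_C2² + 20r_C2 − 69 = 0  ⇒  r_C2 = 3 (r>0 drops 1)
2. [ext C2·C3]  r_C2² + 36r_C2 − 117 = 0  ⇒  r_C2 = 3 (r>0 drops 1)

3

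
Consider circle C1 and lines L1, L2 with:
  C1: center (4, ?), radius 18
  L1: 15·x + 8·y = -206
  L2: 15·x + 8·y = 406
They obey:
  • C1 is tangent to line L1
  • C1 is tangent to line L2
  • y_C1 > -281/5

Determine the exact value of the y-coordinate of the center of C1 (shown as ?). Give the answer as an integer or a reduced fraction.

1. [C1‖L1]  y_C1² + (133/2)y_C1 − 715/2 = 0  ⇒  y_C1 = -143/2 or 5
2. [C1‖L2]  y_C1² − (173/2)y_C1 + 815/2 = 0  ⇒  y_C1 = 5 or 163/2

5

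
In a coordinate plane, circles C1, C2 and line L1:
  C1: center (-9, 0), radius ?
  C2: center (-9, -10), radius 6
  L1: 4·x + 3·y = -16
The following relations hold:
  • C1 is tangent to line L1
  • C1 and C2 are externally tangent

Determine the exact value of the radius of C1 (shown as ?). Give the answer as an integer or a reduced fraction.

1. [C1‖L1]  r_C1² − 16 = 0  ⇒  r_C1 = 4 (r>0 drops 1)
2. [ext C1·C2]  r_C1² + 12r_C1 − 64 = 0  ⇒  r_C1 = 4 (r>0 drops 1)

4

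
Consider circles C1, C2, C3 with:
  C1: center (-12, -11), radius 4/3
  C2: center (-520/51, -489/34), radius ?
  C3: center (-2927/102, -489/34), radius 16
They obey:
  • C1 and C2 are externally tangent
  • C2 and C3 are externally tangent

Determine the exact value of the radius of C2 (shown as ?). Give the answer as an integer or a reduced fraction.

5/2

1. [ext C1·C2]  r_C2² + (8/3)r_C2 − 155/12 = 0  ⇒  r_C2 = 5/2 (r>0 drops 1)
2. [ext C2·C3]  r_C2² + 32r_C2 − 345/4 = 0  ⇒  r_C2 = 5/2 (r>0 drops 1)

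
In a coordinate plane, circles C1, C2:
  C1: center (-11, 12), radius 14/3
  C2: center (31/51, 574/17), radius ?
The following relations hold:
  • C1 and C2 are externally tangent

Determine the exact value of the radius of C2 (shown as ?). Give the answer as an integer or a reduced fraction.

20

1. [ext C1·C2]  r_C2² + (28/3)r_C2 − 1760/3 = 0  ⇒  r_C2 = 20 (r>0 drops 1)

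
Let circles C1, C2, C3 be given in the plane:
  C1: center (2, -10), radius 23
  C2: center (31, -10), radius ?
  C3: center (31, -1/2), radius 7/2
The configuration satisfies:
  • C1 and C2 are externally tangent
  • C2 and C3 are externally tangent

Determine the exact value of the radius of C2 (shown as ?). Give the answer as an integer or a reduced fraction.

1. [ext C1·C2]  r_C2² + 46r_C2 − 312 = 0  ⇒  r_C2 = 6 (r>0 drops 1)
2. [ext C2·C3]  r_C2² + 7r_C2 − 78 = 0  ⇒  r_C2 = 6 (r>0 drops 1)

6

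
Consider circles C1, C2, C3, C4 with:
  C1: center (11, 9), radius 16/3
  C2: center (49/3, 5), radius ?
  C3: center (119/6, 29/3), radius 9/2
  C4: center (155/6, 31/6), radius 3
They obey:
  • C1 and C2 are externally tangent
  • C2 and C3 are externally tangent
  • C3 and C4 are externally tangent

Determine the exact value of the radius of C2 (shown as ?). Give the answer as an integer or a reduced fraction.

1. [ext C1·C2]  r_C2² + (32/3)r_C2 − 16 = 0  ⇒  r_C2 = 4/3 (r>0 drops 1)
2. [ext C2·C3]  r_C2² + 9r_C2 − 124/9 = 0  ⇒  r_C2 = 4/3 (r>0 drops 1)

4/3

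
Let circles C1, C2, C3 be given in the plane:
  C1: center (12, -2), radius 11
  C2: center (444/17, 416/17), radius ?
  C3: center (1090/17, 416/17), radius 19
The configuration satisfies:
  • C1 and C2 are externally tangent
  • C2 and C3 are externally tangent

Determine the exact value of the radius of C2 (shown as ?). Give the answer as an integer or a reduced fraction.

19

1. [ext C1·C2]  r_C2² + 22r_C2 − 779 = 0  ⇒  r_C2 = 19 (r>0 drops 1)
2. [ext C2·C3]  r_C2² + 38r_C2 − 1083 = 0  ⇒  r_C2 = 19 (r>0 drops 1)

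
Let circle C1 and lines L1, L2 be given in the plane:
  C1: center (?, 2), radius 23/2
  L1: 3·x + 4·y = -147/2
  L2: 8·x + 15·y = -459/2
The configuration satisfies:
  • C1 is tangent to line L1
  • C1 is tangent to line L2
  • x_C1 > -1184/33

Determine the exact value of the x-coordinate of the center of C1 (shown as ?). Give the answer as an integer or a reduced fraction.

1. [C1‖L1]  x_C1² + (163/3)x_C1 + 1112/3 = 0  ⇒  x_C1 = -139/3 or -8
2. [C1‖L2]  x_C1² + (519/8)x_C1 + 455 = 0  ⇒  x_C1 = -455/8 or -8

-8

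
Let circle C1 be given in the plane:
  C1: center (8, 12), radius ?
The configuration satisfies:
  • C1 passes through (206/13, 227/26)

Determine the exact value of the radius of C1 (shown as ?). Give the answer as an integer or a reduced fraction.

17/2

1. [C1∋P]  r_C1² − 289/4 = 0  ⇒  r_C1 = 17/2 (r>0 drops 1)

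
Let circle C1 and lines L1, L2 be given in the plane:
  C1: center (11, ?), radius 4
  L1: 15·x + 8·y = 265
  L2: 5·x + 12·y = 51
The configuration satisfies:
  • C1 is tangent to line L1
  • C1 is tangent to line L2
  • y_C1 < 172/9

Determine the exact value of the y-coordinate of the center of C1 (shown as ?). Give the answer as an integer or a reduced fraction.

1. [C1‖L1]  y_C1² − 25y_C1 + 84 = 0  ⇒  y_C1 = 4 or 21
2. [C1‖L2]  y_C1² + (2/3)y_C1 − 56/3 = 0  ⇒  y_C1 = -14/3 or 4

4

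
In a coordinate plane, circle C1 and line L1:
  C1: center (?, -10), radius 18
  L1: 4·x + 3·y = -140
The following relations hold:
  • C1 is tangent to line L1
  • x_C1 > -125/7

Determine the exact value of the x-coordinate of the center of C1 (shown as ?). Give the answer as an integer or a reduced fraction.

1. [C1‖L1]  x_C1² + 55x_C1 + 250 = 0  ⇒  x_C1 = -50 or -5
2. given x_C1 > -125/7: keep -5

-5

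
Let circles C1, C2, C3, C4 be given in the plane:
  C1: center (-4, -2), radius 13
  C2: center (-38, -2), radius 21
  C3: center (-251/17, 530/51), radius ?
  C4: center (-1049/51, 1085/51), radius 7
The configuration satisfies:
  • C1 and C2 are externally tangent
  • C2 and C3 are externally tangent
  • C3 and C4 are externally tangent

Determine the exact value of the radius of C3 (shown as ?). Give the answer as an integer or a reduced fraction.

1. [ext C2·C3]  r_C3² + 42r_C3 − 2272/9 = 0  ⇒  r_C3 = 16/3 (r>0 drops 1)
2. [ext C3·C4]  r_C3² + 14r_C3 − 928/9 = 0  ⇒  r_C3 = 16/3 (r>0 drops 1)

16/3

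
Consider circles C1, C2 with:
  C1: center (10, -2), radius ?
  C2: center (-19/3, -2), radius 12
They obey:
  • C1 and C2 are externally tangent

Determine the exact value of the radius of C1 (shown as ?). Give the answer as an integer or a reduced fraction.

1. [ext C1·C2]  r_C1² + 24r_C1 − 1105/9 = 0  ⇒  r_C1 = 13/3 (r>0 drops 1)

13/3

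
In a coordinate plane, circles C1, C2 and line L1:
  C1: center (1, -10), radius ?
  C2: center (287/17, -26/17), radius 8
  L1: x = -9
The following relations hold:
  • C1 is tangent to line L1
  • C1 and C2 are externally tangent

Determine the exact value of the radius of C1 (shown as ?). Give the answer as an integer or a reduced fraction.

1. [C1‖L1]  r_C1² − 100 = 0  ⇒  r_C1 = 10 (r>0 drops 1)
2. [ext C1·C2]  r_C1² + 16r_C1 − 260 = 0  ⇒  r_C1 = 10 (r>0 drops 1)

10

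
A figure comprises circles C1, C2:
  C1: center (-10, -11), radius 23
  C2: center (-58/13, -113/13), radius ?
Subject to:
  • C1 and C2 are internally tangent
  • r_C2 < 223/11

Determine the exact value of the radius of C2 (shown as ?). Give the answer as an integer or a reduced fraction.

17

1. [int C1,C2]  r_C2² − 46r_C2 + 493 = 0  ⇒  r_C2 = 17 or 29
2. given r_C2 < 223/11: keep 17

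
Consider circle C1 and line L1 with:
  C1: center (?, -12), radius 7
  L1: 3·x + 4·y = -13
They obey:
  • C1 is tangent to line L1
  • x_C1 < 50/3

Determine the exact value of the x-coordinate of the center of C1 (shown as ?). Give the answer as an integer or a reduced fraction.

0

1. [C1‖L1]  x_C1² − (70/3)x_C1 = 0  ⇒  x_C1 = 0 or 70/3
2. given x_C1 < 50/3: keep 0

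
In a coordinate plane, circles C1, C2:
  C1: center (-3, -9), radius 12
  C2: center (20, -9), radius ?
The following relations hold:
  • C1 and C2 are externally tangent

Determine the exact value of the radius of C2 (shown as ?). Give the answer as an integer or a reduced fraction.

1. [ext C1·C2]  r_C2² + 24r_C2 − 385 = 0  ⇒  r_C2 = 11 (r>0 drops 1)

11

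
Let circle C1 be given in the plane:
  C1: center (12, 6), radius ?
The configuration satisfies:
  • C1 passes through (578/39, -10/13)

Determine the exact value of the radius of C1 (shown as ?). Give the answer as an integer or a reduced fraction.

22/3

1. [C1∋P]  r_C1² − 484/9 = 0  ⇒  r_C1 = 22/3 (r>0 drops 1)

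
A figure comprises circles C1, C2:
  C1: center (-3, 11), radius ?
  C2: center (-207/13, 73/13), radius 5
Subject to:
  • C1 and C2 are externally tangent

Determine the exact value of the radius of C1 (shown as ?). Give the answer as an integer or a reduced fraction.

1. [ext C1·C2]  r_C1² + 10r_C1 − 171 = 0  ⇒  r_C1 = 9 (r>0 drops 1)

9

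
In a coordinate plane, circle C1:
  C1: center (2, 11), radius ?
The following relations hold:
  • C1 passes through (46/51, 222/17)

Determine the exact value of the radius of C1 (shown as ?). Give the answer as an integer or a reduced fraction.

1. [C1∋P]  r_C1² − 49/9 = 0  ⇒  r_C1 = 7/3 (r>0 drops 1)

7/3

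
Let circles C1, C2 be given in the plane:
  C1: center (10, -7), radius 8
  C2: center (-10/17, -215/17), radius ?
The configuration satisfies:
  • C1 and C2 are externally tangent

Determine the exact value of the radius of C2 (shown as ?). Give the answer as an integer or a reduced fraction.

1. [ext C1·C2]  r_C2² + 16r_C2 − 80 = 0  ⇒  r_C2 = 4 (r>0 drops 1)

4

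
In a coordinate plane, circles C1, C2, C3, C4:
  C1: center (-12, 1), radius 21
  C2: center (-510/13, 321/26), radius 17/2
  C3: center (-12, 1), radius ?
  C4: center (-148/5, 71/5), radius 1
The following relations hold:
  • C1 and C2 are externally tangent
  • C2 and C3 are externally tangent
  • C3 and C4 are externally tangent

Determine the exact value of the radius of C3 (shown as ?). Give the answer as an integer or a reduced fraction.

21

1. [ext C2·C3]  r_C3² + 17r_C3 − 798 = 0  ⇒  r_C3 = 21 (r>0 drops 1)
2. [ext C3·C4]  r_C3² + 2r_C3 − 483 = 0  ⇒  r_C3 = 21 (r>0 drops 1)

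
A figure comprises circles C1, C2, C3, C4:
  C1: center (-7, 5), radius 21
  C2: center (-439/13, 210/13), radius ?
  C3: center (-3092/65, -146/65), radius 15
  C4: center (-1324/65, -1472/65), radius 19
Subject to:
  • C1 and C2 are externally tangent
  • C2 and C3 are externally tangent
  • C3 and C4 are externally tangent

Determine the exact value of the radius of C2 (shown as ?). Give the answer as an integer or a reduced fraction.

1. [ext C1·C2]  r_C2² + 42r_C2 − 400 = 0  ⇒  r_C2 = 8 (r>0 drops 1)
2. [ext C2·C3]  r_C2² + 30r_C2 − 304 = 0  ⇒  r_C2 = 8 (r>0 drops 1)

8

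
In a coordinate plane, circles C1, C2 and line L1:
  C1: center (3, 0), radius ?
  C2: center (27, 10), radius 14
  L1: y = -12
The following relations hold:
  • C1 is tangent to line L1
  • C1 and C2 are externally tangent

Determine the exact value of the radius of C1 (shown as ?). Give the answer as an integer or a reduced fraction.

12

1. [C1‖L1]  r_C1² − 144 = 0  ⇒  r_C1 = 12 (r>0 drops 1)
2. [ext C1·C2]  r_C1² + 28r_C1 − 480 = 0  ⇒  r_C1 = 12 (r>0 drops 1)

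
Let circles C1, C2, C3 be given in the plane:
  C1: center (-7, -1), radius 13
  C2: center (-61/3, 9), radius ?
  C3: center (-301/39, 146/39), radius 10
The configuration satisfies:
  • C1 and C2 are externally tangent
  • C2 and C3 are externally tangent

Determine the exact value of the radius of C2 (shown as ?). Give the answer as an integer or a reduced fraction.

1. [ext C1·C2]  r_C2² + 26r_C2 − 979/9 = 0  ⇒  r_C2 = 11/3 (r>0 drops 1)
2. [ext C2·C3]  r_C2² + 20r_C2 − 781/9 = 0  ⇒  r_C2 = 11/3 (r>0 drops 1)

11/3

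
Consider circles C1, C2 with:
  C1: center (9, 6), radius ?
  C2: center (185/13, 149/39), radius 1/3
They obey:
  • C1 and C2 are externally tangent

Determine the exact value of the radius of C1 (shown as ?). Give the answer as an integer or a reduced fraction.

1. [ext C1·C2]  r_C1² + (2/3)r_C1 − 32 = 0  ⇒  r_C1 = 16/3 (r>0 drops 1)

16/3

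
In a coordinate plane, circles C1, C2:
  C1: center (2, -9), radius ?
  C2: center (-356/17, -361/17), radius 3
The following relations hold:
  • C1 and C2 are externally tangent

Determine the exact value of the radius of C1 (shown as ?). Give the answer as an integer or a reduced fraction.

23

1. [ext C1·C2]  r_C1² + 6r_C1 − 667 = 0  ⇒  r_C1 = 23 (r>0 drops 1)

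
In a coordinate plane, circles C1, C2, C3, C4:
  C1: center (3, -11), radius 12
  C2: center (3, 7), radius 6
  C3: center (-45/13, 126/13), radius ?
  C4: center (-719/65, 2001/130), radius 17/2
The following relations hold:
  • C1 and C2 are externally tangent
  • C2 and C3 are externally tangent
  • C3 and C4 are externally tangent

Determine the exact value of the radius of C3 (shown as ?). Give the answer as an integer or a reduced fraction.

1. [ext C2·C3]  r_C3² + 12r_C3 − 13 = 0  ⇒  r_C3 = 1 (r>0 drops 1)
2. [ext C3·C4]  r_C3² + 17r_C3 − 18 = 0  ⇒  r_C3 = 1 (r>0 drops 1)

1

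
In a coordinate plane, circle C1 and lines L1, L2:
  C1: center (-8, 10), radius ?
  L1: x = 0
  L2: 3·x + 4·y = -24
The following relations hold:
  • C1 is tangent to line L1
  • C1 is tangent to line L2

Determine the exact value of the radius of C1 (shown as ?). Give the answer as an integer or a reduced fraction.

1. [C1‖L1]  r_C1² − 64 = 0  ⇒  r_C1 = 8 (r>0 drops 1)
2. [C1‖L2]  r_C1² − 64 = 0  ⇒  r_C1 = 8 (r>0 drops 1)

8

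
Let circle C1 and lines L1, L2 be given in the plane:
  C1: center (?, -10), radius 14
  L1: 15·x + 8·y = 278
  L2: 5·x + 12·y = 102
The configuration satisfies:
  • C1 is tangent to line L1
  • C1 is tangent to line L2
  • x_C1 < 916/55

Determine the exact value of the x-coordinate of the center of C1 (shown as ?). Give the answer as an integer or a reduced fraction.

8

1. [C1‖L1]  x_C1² − (716/15)x_C1 + 4768/15 = 0  ⇒  x_C1 = 8 or 596/15
2. [C1‖L2]  x_C1² − (444/5)x_C1 + 3232/5 = 0  ⇒  x_C1 = 8 or 404/5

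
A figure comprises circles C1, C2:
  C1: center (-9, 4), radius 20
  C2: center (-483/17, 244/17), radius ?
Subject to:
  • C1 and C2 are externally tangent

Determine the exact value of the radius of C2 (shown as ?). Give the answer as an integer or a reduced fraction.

2

1. [ext C1·C2]  r_C2² + 40r_C2 − 84 = 0  ⇒  r_C2 = 2 (r>0 drops 1)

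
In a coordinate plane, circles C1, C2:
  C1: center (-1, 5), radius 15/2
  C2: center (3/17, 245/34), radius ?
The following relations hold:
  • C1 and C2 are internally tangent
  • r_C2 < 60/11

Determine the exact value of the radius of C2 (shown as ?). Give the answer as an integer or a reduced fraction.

5

1. [int C1,C2]  r_C2² − 15r_C2 + 50 = 0  ⇒  r_C2 = 5 or 10
2. given r_C2 < 60/11: keep 5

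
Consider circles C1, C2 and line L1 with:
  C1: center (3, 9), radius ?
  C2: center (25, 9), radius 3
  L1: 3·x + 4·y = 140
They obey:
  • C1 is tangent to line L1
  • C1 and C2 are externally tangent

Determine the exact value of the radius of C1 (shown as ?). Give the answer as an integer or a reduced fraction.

19

1. [C1‖L1]  r_C1² − 361 = 0  ⇒  r_C1 = 19 (r>0 drops 1)
2. [ext C1·C2]  r_C1² + 6r_C1 − 475 = 0  ⇒  r_C1 = 19 (r>0 drops 1)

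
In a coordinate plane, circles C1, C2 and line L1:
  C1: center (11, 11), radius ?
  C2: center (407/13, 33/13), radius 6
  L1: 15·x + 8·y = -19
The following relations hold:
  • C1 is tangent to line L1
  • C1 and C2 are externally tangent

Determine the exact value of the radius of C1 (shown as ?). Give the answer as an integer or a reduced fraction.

16

1. [C1‖L1]  r_C1² − 256 = 0  ⇒  r_C1 = 16 (r>0 drops 1)
2. [ext C1·C2]  r_C1² + 12r_C1 − 448 = 0  ⇒  r_C1 = 16 (r>0 drops 1)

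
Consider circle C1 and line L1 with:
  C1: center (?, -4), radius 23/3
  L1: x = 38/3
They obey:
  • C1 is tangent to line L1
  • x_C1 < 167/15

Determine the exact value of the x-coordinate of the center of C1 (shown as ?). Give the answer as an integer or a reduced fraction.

1. [C1‖L1]  x_C1² − (76/3)x_C1 + 305/3 = 0  ⇒  x_C1 = 5 or 61/3
2. given x_C1 < 167/15: keep 5

5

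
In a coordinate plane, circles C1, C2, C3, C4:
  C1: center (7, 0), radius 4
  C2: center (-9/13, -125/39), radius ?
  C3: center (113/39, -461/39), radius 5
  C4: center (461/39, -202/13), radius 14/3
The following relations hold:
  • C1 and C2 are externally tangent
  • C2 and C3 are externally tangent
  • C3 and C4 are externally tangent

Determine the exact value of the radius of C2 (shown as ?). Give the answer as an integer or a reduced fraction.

1. [ext C1·C2]  r_C2² + 8r_C2 − 481/9 = 0  ⇒  r_C2 = 13/3 (r>0 drops 1)
2. [ext C2·C3]  r_C2² + 10r_C2 − 559/9 = 0  ⇒  r_C2 = 13/3 (r>0 drops 1)

13/3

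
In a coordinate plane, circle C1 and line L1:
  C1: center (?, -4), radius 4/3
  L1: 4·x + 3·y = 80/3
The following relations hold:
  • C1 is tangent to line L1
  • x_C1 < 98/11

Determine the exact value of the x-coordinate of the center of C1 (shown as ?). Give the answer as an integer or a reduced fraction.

1. [C1‖L1]  x_C1² − (58/3)x_C1 + 272/3 = 0  ⇒  x_C1 = 8 or 34/3
2. given x_C1 < 98/11: keep 8

8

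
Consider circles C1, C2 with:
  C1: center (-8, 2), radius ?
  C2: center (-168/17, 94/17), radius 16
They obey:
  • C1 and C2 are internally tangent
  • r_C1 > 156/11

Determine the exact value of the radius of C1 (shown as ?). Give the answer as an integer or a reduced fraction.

20

1. [int C1,C2]  r_C1² − 32r_C1 + 240 = 0  ⇒  r_C1 = 12 or 20
2. given r_C1 > 156/11: keep 20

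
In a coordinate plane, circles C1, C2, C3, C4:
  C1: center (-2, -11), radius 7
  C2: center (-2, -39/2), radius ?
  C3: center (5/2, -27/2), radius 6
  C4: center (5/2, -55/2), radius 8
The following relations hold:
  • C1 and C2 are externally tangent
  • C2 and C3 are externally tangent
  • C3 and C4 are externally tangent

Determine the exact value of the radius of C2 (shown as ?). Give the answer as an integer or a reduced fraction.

3/2

1. [ext C1·C2]  r_C2² + 14r_C2 − 93/4 = 0  ⇒  r_C2 = 3/2 (r>0 drops 1)
2. [ext C2·C3]  r_C2² + 12r_C2 − 81/4 = 0  ⇒  r_C2 = 3/2 (r>0 drops 1)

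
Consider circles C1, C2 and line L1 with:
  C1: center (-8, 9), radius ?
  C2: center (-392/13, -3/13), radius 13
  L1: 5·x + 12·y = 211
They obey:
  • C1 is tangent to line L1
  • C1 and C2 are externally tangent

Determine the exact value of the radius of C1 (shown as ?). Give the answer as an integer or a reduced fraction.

1. [C1‖L1]  r_C1² − 121 = 0  ⇒  r_C1 = 11 (r>0 drops 1)
2. [ext C1·C2]  r_C1² + 26r_C1 − 407 = 0  ⇒  r_C1 = 11 (r>0 drops 1)

11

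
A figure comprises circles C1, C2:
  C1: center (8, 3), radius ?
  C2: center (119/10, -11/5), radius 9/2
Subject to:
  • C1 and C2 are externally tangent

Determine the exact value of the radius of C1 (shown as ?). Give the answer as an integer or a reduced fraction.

2

1. [ext C1·C2]  r_C1² + 9r_C1 − 22 = 0  ⇒  r_C1 = 2 (r>0 drops 1)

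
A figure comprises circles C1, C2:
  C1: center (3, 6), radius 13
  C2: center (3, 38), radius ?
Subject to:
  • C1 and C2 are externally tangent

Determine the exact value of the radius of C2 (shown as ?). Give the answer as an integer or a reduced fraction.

1. [ext C1·C2]  r_C2² + 26r_C2 − 855 = 0  ⇒  r_C2 = 19 (r>0 drops 1)

19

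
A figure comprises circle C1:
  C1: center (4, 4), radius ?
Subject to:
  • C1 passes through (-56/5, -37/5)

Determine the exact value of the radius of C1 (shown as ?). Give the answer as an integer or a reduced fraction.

1. [C1∋P]  r_C1² − 361 = 0  ⇒  r_C1 = 19 (r>0 drops 1)

19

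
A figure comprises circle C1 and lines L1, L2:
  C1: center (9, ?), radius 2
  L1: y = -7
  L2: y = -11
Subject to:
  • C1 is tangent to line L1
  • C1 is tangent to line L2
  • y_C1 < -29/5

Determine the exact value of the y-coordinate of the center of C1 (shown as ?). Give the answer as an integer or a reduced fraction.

1. [C1‖L1]  y_C1² + 14y_C1 + 45 = 0  ⇒  y_C1 = -9 or -5
2. [C1‖L2]  y_C1² + 22y_C1 + 117 = 0  ⇒  y_C1 = -13 or -9

-9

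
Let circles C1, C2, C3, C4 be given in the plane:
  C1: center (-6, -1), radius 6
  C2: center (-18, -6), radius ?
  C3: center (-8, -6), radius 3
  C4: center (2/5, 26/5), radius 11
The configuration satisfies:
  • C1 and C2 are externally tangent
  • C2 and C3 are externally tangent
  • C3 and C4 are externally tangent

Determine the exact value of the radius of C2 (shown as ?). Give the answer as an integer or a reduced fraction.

1. [ext C1·C2]  r_C2² + 12r_C2 − 133 = 0  ⇒  r_C2 = 7 (r>0 drops 1)
2. [ext C2·C3]  r_C2² + 6r_C2 − 91 = 0  ⇒  r_C2 = 7 (r>0 drops 1)

7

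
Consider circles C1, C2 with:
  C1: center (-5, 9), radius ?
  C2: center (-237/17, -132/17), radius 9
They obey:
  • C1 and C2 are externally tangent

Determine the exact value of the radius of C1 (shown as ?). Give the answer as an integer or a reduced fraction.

10

1. [ext C1·C2]  r_C1² + 18r_C1 − 280 = 0  ⇒  r_C1 = 10 (r>0 drops 1)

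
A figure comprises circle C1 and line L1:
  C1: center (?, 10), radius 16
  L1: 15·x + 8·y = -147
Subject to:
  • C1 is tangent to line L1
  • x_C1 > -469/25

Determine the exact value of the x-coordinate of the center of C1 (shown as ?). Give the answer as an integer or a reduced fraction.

1. [C1‖L1]  x_C1² + (454/15)x_C1 − 499/5 = 0  ⇒  x_C1 = -499/15 or 3
2. given x_C1 > -469/25: keep 3

3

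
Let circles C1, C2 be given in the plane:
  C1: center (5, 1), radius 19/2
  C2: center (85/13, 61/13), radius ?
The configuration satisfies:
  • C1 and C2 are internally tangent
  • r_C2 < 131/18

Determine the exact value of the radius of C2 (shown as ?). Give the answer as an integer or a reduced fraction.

1. [int C1,C2]  r_C2² − 19r_C2 + 297/4 = 0  ⇒  r_C2 = 11/2 or 27/2
2. given r_C2 < 131/18: keep 11/2

11/2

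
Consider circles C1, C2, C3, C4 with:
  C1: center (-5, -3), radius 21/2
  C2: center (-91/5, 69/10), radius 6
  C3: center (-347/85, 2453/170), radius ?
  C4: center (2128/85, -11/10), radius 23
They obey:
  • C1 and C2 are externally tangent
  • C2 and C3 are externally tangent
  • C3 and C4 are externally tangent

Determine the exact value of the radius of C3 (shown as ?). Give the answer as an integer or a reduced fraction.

1. [ext C2·C3]  r_C3² + 12r_C3 − 220 = 0  ⇒  r_C3 = 10 (r>0 drops 1)
2. [ext C3·C4]  r_C3² + 46r_C3 − 560 = 0  ⇒  r_C3 = 10 (r>0 drops 1)

10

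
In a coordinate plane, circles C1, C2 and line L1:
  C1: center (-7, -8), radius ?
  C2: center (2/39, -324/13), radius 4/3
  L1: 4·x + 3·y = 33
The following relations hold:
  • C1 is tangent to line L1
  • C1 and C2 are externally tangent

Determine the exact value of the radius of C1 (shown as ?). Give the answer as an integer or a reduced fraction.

17

1. [C1‖L1]  r_C1² − 289 = 0  ⇒  r_C1 = 17 (r>0 drops 1)
2. [ext C1·C2]  r_C1² + (8/3)r_C1 − 1003/3 = 0  ⇒  r_C1 = 17 (r>0 drops 1)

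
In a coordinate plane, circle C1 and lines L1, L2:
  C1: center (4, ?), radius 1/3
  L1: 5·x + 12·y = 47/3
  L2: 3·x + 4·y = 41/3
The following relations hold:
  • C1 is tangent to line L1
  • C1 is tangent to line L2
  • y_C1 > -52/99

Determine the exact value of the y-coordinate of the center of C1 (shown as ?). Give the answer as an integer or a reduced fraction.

0

1. [C1‖L1]  y_C1² + (13/18)y_C1 = 0  ⇒  y_C1 = -13/18 or 0
2. [C1‖L2]  y_C1² − (5/6)y_C1 = 0  ⇒  y_C1 = 0 or 5/6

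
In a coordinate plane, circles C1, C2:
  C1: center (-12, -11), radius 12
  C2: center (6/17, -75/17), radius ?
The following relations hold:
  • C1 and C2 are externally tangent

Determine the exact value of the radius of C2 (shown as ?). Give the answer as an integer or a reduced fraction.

2

1. [ext C1·C2]  r_C2² + 24r_C2 − 52 = 0  ⇒  r_C2 = 2 (r>0 drops 1)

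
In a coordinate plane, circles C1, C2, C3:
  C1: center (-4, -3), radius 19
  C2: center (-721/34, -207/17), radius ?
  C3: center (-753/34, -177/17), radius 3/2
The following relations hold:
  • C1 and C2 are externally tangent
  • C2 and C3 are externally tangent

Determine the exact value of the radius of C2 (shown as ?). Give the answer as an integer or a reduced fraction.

1. [ext C1·C2]  r_C2² + 38r_C2 − 77/4 = 0  ⇒  r_C2 = 1/2 (r>0 drops 1)
2. [ext C2·C3]  r_C2² + 3r_C2 − 7/4 = 0  ⇒  r_C2 = 1/2 (r>0 drops 1)

1/2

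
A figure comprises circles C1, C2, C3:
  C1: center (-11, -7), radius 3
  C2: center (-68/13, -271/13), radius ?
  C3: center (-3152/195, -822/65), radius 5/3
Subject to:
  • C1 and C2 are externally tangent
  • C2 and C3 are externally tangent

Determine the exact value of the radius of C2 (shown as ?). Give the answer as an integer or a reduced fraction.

1. [ext C1·C2]  r_C2² + 6r_C2 − 216 = 0  ⇒  r_C2 = 12 (r>0 drops 1)
2. [ext C2·C3]  r_C2² + (10/3)r_C2 − 184 = 0  ⇒  r_C2 = 12 (r>0 drops 1)

12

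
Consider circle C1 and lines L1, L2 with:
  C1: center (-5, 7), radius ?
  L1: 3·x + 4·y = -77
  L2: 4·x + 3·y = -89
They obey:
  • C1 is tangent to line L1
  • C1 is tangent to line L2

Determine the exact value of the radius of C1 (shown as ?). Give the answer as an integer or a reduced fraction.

18

1. [C1‖L1]  r_C1² − 324 = 0  ⇒  r_C1 = 18 (r>0 drops 1)
2. [C1‖L2]  r_C1² − 324 = 0  ⇒  r_C1 = 18 (r>0 drops 1)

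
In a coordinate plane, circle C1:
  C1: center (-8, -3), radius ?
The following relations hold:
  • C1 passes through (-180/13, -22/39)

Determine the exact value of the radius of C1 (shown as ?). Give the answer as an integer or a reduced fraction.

1. [C1∋P]  r_C1² − 361/9 = 0  ⇒  r_C1 = 19/3 (r>0 drops 1)

19/3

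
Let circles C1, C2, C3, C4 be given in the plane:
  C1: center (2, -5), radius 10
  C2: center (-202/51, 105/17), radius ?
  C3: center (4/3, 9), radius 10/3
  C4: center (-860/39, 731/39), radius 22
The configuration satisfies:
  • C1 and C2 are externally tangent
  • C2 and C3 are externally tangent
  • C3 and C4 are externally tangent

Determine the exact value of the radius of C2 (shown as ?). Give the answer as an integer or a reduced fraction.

8/3

1. [ext C1·C2]  r_C2² + 20r_C2 − 544/9 = 0  ⇒  r_C2 = 8/3 (r>0 drops 1)
2. [ext C2·C3]  r_C2² + (20/3)r_C2 − 224/9 = 0  ⇒  r_C2 = 8/3 (r>0 drops 1)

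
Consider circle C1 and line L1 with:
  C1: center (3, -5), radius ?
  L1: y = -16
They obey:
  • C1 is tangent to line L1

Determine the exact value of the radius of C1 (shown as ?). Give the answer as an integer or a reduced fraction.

1. [C1‖L1]  r_C1² − 121 = 0  ⇒  r_C1 = 11 (r>0 drops 1)

11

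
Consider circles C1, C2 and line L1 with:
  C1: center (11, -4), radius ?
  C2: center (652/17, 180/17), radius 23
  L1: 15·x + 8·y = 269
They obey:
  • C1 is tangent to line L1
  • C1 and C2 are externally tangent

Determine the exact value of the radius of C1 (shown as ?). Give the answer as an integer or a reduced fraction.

1. [C1‖L1]  r_C1² − 64 = 0  ⇒  r_C1 = 8 (r>0 drops 1)
2. [ext C1·C2]  r_C1² + 46r_C1 − 432 = 0  ⇒  r_C1 = 8 (r>0 drops 1)

8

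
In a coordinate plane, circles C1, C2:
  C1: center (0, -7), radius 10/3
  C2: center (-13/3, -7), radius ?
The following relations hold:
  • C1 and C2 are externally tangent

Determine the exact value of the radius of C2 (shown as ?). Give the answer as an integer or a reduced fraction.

1

1. [ext C1·C2]  r_C2² + (20/3)r_C2 − 23/3 = 0  ⇒  r_C2 = 1 (r>0 drops 1)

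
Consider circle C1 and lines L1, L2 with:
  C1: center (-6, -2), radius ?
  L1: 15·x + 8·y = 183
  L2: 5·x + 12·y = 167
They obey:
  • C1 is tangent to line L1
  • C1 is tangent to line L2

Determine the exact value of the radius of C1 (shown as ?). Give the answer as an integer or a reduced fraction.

17

1. [C1‖L1]  r_C1² − 289 = 0  ⇒  r_C1 = 17 (r>0 drops 1)
2. [C1‖L2]  r_C1² − 289 = 0  ⇒  r_C1 = 17 (r>0 drops 1)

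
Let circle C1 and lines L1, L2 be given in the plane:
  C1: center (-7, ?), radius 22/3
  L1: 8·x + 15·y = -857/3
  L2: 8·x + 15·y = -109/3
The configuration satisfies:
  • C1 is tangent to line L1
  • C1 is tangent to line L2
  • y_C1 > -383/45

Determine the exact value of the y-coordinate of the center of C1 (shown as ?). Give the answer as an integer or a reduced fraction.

-7

1. [C1‖L1]  y_C1² + (1378/45)y_C1 + 7441/45 = 0  ⇒  y_C1 = -1063/45 or -7
2. [C1‖L2]  y_C1² − (118/45)y_C1 − 3031/45 = 0  ⇒  y_C1 = -7 or 433/45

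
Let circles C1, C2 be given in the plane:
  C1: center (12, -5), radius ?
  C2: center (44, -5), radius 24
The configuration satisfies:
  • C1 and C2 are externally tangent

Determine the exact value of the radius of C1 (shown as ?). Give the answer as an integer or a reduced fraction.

1. [ext C1·C2]  r_C1² + 48r_C1 − 448 = 0  ⇒  r_C1 = 8 (r>0 drops 1)

8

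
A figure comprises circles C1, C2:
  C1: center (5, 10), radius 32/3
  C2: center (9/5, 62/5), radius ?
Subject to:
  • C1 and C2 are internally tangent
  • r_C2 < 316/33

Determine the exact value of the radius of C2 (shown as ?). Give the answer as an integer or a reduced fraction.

1. [int C1,C2]  r_C2² − (64/3)r_C2 + 880/9 = 0  ⇒  r_C2 = 20/3 or 44/3
2. given r_C2 < 316/33: keep 20/3

20/3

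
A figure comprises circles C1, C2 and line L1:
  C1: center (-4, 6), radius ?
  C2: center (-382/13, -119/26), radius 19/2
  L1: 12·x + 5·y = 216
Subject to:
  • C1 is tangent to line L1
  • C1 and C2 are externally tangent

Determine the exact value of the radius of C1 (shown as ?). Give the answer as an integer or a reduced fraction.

18

1. [C1‖L1]  r_C1² − 324 = 0  ⇒  r_C1 = 18 (r>0 drops 1)
2. [ext C1·C2]  r_C1² + 19r_C1 − 666 = 0  ⇒  r_C1 = 18 (r>0 drops 1)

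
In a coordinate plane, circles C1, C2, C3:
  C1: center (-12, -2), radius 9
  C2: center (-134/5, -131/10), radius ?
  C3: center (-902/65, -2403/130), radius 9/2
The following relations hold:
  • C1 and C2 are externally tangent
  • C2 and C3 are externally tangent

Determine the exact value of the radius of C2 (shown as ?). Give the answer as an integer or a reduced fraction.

19/2

1. [ext C1·C2]  r_C2² + 18r_C2 − 1045/4 = 0  ⇒  r_C2 = 19/2 (r>0 drops 1)
2. [ext C2·C3]  r_C2² + 9r_C2 − 703/4 = 0  ⇒  r_C2 = 19/2 (r>0 drops 1)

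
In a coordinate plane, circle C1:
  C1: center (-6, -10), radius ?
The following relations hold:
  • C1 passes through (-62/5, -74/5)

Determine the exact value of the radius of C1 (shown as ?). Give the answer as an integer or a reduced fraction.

8

1. [C1∋P]  r_C1² − 64 = 0  ⇒  r_C1 = 8 (r>0 drops 1)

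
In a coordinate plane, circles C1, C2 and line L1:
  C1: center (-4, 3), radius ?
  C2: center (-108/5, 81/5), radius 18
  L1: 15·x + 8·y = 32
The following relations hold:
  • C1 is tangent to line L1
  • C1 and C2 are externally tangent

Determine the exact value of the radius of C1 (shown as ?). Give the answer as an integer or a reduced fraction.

4

1. [C1‖L1]  r_C1² − 16 = 0  ⇒  r_C1 = 4 (r>0 drops 1)
2. [ext C1·C2]  r_C1² + 36r_C1 − 160 = 0  ⇒  r_C1 = 4 (r>0 drops 1)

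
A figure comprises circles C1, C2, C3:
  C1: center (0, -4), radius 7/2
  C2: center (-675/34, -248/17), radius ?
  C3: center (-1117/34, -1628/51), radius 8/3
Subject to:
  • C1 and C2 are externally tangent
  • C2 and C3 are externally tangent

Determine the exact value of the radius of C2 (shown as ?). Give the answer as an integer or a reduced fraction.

1. [ext C1·C2]  r_C2² + 7r_C2 − 494 = 0  ⇒  r_C2 = 19 (r>0 drops 1)
2. [ext C2·C3]  r_C2² + (16/3)r_C2 − 1387/3 = 0  ⇒  r_C2 = 19 (r>0 drops 1)

19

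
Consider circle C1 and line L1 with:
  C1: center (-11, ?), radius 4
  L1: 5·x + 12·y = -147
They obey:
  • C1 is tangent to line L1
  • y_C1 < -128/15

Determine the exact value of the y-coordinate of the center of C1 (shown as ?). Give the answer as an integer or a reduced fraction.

-12

1. [C1‖L1]  y_C1² + (46/3)y_C1 + 40 = 0  ⇒  y_C1 = -12 or -10/3
2. given y_C1 < -128/15: keep -12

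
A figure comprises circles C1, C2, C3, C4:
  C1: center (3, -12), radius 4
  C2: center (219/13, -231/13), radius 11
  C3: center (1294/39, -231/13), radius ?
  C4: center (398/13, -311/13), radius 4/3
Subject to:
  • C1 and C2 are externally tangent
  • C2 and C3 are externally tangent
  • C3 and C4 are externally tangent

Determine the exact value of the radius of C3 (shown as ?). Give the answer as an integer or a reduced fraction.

1. [ext C2·C3]  r_C3² + 22r_C3 − 1312/9 = 0  ⇒  r_C3 = 16/3 (r>0 drops 1)
2. [ext C3·C4]  r_C3² + (8/3)r_C3 − 128/3 = 0  ⇒  r_C3 = 16/3 (r>0 drops 1)

16/3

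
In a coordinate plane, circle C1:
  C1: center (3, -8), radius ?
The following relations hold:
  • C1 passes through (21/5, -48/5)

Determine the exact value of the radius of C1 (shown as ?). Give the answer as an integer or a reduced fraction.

2

1. [C1∋P]  r_C1² − 4 = 0  ⇒  r_C1 = 2 (r>0 drops 1)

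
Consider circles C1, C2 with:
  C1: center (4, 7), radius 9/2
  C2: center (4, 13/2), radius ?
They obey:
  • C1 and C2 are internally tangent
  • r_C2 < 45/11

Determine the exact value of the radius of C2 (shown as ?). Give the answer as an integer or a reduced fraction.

4

1. [int C1,C2]  r_C2² − 9r_C2 + 20 = 0  ⇒  r_C2 = 4 or 5
2. given r_C2 < 45/11: keep 4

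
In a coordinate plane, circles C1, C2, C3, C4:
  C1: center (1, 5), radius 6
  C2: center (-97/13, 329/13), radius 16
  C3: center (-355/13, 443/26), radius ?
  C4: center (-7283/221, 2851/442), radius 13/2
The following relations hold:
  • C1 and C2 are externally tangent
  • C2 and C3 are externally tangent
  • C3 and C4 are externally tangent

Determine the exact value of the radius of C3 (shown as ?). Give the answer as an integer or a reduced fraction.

11/2

1. [ext C2·C3]  r_C3² + 32r_C3 − 825/4 = 0  ⇒  r_C3 = 11/2 (r>0 drops 1)
2. [ext C3·C4]  r_C3² + 13r_C3 − 407/4 = 0  ⇒  r_C3 = 11/2 (r>0 drops 1)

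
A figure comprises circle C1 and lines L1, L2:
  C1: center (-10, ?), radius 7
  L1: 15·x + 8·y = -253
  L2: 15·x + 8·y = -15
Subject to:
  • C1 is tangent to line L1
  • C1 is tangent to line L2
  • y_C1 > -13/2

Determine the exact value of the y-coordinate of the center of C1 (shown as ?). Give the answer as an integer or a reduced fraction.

2

1. [C1‖L1]  y_C1² + (103/4)y_C1 − 111/2 = 0  ⇒  y_C1 = -111/4 or 2
2. [C1‖L2]  y_C1² − (135/4)y_C1 + 127/2 = 0  ⇒  y_C1 = 2 or 127/4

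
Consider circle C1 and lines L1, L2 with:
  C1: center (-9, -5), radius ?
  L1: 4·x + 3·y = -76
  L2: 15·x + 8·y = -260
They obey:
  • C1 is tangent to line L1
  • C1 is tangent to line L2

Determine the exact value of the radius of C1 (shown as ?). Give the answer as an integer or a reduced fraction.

1. [C1‖L1]  r_C1² − 25 = 0  ⇒  r_C1 = 5 (r>0 drops 1)
2. [C1‖L2]  r_C1² − 25 = 0  ⇒  r_C1 = 5 (r>0 drops 1)

5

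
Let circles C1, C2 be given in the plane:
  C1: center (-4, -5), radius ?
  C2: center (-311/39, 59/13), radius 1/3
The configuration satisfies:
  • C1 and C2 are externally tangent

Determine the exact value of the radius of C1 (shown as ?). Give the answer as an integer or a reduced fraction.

1. [ext C1·C2]  r_C1² + (2/3)r_C1 − 320/3 = 0  ⇒  r_C1 = 10 (r>0 drops 1)

10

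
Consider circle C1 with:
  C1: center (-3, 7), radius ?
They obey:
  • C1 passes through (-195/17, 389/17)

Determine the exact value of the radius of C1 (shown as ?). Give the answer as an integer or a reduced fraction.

1. [C1∋P]  r_C1² − 324 = 0  ⇒  r_C1 = 18 (r>0 drops 1)

18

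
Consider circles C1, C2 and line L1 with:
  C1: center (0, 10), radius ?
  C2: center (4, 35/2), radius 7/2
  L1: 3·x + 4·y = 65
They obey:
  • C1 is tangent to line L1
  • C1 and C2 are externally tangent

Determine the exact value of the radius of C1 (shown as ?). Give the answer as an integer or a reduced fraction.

5

1. [C1‖L1]  r_C1² − 25 = 0  ⇒  r_C1 = 5 (r>0 drops 1)
2. [ext C1·C2]  r_C1² + 7r_C1 − 60 = 0  ⇒  r_C1 = 5 (r>0 drops 1)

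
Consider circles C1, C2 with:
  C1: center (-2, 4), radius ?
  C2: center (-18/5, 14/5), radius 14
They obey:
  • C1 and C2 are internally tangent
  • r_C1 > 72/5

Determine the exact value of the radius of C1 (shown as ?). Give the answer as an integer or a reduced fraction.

1. [int C1,C2]  r_C1² − 28r_C1 + 192 = 0  ⇒  r_C1 = 12 or 16
2. given r_C1 > 72/5: keep 16

16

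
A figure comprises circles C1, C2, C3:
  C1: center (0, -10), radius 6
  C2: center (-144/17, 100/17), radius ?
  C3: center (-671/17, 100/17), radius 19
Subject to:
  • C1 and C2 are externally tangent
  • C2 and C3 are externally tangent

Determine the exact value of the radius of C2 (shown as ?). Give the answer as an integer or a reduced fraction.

12

1. [ext C1·C2]  r_C2² + 12r_C2 − 288 = 0  ⇒  r_C2 = 12 (r>0 drops 1)
2. [ext C2·C3]  r_C2² + 38r_C2 − 600 = 0  ⇒  r_C2 = 12 (r>0 drops 1)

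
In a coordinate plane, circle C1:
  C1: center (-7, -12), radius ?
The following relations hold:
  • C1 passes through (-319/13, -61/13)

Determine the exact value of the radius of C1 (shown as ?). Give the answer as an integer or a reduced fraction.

19

1. [C1∋P]  r_C1² − 361 = 0  ⇒  r_C1 = 19 (r>0 drops 1)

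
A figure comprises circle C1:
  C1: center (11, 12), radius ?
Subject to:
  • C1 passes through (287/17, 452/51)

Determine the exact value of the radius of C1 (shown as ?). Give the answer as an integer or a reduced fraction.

20/3

1. [C1∋P]  r_C1² − 400/9 = 0  ⇒  r_C1 = 20/3 (r>0 drops 1)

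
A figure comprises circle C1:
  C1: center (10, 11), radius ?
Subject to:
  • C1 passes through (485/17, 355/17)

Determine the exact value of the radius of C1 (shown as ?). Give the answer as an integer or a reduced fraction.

1. [C1∋P]  r_C1² − 441 = 0  ⇒  r_C1 = 21 (r>0 drops 1)

21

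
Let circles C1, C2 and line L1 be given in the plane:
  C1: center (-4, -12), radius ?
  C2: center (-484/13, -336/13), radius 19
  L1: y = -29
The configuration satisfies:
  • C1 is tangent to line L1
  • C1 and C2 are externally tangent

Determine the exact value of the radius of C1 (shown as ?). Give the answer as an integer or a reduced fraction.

1. [C1‖L1]  r_C1² − 289 = 0  ⇒  r_C1 = 17 (r>0 drops 1)
2. [ext C1·C2]  r_C1² + 38r_C1 − 935 = 0  ⇒  r_C1 = 17 (r>0 drops 1)

17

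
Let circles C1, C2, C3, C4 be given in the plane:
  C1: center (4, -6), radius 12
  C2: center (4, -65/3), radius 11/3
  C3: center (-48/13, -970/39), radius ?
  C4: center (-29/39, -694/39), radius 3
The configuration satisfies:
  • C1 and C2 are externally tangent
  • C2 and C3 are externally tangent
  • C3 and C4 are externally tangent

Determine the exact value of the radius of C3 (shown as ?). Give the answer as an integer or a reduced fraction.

1. [ext C2·C3]  r_C3² + (22/3)r_C3 − 56 = 0  ⇒  r_C3 = 14/3 (r>0 drops 1)
2. [ext C3·C4]  r_C3² + 6r_C3 − 448/9 = 0  ⇒  r_C3 = 14/3 (r>0 drops 1)

14/3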